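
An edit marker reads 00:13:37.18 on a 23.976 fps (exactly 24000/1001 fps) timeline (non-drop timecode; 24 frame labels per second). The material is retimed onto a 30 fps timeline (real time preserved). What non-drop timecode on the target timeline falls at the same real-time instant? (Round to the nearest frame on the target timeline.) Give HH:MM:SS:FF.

00:13:38:17

Source frame index: (0×3600 + 13×60 + 37) × 24 + 18 = 19626.
Real time: 19626 / (24000/1001) = 3274271/4000 s.
Target frame: (3274271/4000) × (30) = 9822813/400 ≈ 24557.033 → 24557.
At 30 labels/s: frame 24557 → 00:13:38:17.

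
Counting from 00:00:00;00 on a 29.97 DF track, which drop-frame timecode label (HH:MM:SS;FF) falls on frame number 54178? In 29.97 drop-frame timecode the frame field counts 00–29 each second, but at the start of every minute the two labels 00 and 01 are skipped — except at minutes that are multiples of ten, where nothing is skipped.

Each 10-minute DF block holds 10 × 60 × 30 − 9 × 2 = 17982 frames. 54178 ÷ 17982 → 3 full blocks, remainder 232.
Within the partial block the first minute is 1800 frames and each further minute 1798, so 0 further minute boundaries passed. Total skipped labels = 18 × 3 + 2 × 0 = 54.
Non-drop label index = 54178 + 54 = 54232; at 30 labels/s that is 00:30:07:22, i.e. DF 00:30:07;22.

00:30:07;22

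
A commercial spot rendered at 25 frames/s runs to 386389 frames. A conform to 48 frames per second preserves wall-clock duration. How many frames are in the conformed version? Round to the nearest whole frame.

741867 frames

Frames at target rate = 386389 × (48) / (25) = 18546672/25 ≈ 741866.880.
Nearest whole frame: 741867.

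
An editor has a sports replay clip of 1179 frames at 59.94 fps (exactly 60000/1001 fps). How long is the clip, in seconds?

19.66965 seconds

Running time = 1179 / (60000/1001) = 19.66965 s.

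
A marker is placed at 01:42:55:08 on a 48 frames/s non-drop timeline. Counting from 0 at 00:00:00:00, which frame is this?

296408

Total seconds to the label: (1 × 3600 + 42 × 60 + 55) = 6175.
Frame index = 6175 × 48 + 8 = 296408.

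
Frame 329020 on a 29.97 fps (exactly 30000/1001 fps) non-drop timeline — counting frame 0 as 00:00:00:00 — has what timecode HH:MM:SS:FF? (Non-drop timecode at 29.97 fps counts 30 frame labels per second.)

329020 ÷ 30 = 10967 full seconds, remainder 10 frames.
10967 s = 3 h 2 min 47 s.
Timecode: 03:02:47:10.

03:02:47:10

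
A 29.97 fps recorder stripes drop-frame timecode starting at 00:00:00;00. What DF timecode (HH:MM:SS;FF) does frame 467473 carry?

04:19:58;01

Each 10-minute DF block holds 10 × 60 × 30 − 9 × 2 = 17982 frames. 467473 ÷ 17982 → 25 full blocks, remainder 17923.
Within the partial block the first minute is 1800 frames and each further minute 1798, so 9 further minute boundaries passed. Total skipped labels = 18 × 25 + 2 × 9 = 468.
Non-drop label index = 467473 + 468 = 467941; at 30 labels/s that is 04:19:58:01, i.e. DF 04:19:58;01.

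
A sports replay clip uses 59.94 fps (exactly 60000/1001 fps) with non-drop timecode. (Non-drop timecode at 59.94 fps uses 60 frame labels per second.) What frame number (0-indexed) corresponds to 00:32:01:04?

115264

Total seconds to the label: (0 × 3600 + 32 × 60 + 1) = 1921.
Frame index = 1921 × 60 + 4 = 115264.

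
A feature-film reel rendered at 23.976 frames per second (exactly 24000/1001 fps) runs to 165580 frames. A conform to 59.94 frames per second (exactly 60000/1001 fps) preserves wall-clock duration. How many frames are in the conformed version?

413950 frames

Frames at target rate = 165580 × (60000/1001) / (24000/1001) = 413950.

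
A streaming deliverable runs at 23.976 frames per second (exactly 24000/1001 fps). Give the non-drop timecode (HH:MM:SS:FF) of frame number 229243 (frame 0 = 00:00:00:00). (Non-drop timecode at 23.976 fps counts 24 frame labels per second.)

229243 ÷ 24 = 9551 full seconds, remainder 19 frames.
9551 s = 2 h 39 min 11 s.
Timecode: 02:39:11:19.

02:39:11:19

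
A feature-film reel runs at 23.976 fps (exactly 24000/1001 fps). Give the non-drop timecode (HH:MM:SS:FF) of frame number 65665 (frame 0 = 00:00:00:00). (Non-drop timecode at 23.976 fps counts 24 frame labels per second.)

65665 ÷ 24 = 2736 full seconds, remainder 1 frame.
2736 s = 0 h 45 min 36 s.
Timecode: 00:45:36:01.

00:45:36:01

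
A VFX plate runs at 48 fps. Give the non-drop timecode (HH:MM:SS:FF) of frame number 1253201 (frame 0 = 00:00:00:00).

1253201 ÷ 48 = 26108 full seconds, remainder 17 frames.
26108 s = 7 h 15 min 8 s.
Timecode: 07:15:08:17.

07:15:08:17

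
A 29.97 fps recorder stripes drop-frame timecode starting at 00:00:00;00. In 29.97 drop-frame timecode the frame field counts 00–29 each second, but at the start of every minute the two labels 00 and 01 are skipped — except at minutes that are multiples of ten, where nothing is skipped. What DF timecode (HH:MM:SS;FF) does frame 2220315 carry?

20:34:44;17

Ten DF minutes hold 17982 frames, so frame 2220315 lies in block 123 (frames 2211786–2229767) with 8529 frames into that block.
The block's first minute is 1800 frames and the rest 1798 each; 8529 frames reaches minute 4, so 123 × 18 + 4 × 2 = 2222 labels have been skipped so far.
Adding those back, label number 2220315 + 2222 = 2222537 at 30 labels/s is 74084 s + 17 f = 20 h 34 min 44 s frame 17, i.e. 20:34:44;17.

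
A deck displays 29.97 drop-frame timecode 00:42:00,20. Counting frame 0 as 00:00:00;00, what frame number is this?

As if non-drop at 30 labels/s: (0 × 3600 + 42 × 60 + 0) × 30 + 20 = 75620.
Minute boundaries passed: 42; those not divisible by 10: 42 − 4 = 38; dropped labels = 2 × 38 = 76.
Actual frame index = 75620 − 76 = 75544.

75544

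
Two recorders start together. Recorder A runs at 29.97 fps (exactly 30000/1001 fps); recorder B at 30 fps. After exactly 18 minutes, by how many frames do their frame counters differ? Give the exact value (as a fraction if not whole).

18 min = 1080 s.
A emits 30000/1001 × 1080 = 32400000/1001 frames; B emits 30 × 1080 = 32400.
Difference = 32400/1001 frames (≈ 32.3676); B is ahead of A.

32400/1001 frames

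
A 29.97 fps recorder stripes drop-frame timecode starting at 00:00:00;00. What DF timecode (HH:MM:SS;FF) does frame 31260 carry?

00:17:23;02

Ten DF minutes hold 17982 frames, so frame 31260 lies in block 1 (frames 17982–35963) with 13278 frames into that block.
The block's first minute is 1800 frames and the rest 1798 each; 13278 frames reaches minute 7, so 1 × 18 + 7 × 2 = 32 labels have been skipped so far.
Adding those back, label number 31260 + 32 = 31292 at 30 labels/s is 1043 s + 2 f = 0 h 17 min 23 s frame 2, i.e. 00:17:23;02.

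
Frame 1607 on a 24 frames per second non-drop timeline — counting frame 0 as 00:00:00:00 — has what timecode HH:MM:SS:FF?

00:01:06:23

1607 ÷ 24 = 66 full seconds, remainder 23 frames.
66 s = 0 h 1 min 6 s.
Timecode: 00:01:06:23.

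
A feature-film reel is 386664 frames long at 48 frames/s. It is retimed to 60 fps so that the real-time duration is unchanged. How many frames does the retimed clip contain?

Target frames = source frames × (target rate / source rate) = 386664 × (60)/(48) = 386664 × 5/4 = 483330.

483330 frames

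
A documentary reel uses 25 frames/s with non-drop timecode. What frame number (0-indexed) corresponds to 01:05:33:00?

Total seconds to the label: (1 × 3600 + 5 × 60 + 33) = 3933.
Frame index = 3933 × 25 + 0 = 98325.

frame 98325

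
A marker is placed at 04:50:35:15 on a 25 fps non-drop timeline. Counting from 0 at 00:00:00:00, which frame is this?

frame 435890

Total seconds to the label: (4 × 3600 + 50 × 60 + 35) = 17435.
Frame index = 17435 × 25 + 15 = 435890.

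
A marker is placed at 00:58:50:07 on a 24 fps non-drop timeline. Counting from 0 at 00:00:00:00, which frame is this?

84727

Total seconds to the label: (0 × 3600 + 58 × 60 + 50) = 3530.
Frame index = 3530 × 24 + 7 = 84727.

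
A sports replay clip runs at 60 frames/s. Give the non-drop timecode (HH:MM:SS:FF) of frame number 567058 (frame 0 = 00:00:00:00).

02:37:30:58

567058 ÷ 60 = 9450 full seconds, remainder 58 frames.
9450 s = 2 h 37 min 30 s.
Timecode: 02:37:30:58.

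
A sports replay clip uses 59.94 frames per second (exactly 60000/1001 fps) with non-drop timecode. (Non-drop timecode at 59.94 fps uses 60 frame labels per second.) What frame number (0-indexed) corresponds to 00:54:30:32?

frame 196232

Total seconds to the label: (0 × 3600 + 54 × 60 + 30) = 3270.
Frame index = 3270 × 60 + 32 = 196232.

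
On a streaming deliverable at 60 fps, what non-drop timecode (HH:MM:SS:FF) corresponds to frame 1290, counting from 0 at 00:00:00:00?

1290 ÷ 60 = 21 full seconds, remainder 30 frames.
21 s = 0 h 0 min 21 s.
Timecode: 00:00:21:30.

00:00:21:30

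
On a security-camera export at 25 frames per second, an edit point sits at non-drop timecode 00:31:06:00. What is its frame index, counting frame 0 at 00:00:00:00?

Total seconds to the label: (0 × 3600 + 31 × 60 + 6) = 1866.
Frame index = 1866 × 25 + 0 = 46650.

frame 46650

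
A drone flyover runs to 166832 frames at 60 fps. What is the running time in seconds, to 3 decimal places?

Running time = 166832 × 1/60 = 41708/15 s ≈ 2780.533 s.

2780.533 seconds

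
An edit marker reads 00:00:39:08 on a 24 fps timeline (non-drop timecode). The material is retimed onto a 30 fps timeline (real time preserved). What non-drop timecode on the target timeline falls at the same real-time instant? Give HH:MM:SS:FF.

00:00:39:10

Source frame index: (0×3600 + 0×60 + 39) × 24 + 8 = 944.
Real time: 944 / (24) = 118/3 s.
Target frame: (118/3) × (30) = 1180.
At 30 labels/s: frame 1180 → 00:00:39:10.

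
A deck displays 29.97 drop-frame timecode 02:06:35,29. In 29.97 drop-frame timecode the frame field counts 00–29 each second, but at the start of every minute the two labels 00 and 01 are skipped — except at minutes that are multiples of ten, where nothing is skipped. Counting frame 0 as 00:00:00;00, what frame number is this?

227651

As if non-drop at 30 labels/s: (2 × 3600 + 6 × 60 + 35) × 30 + 29 = 227879.
Minute boundaries passed: 126; those not divisible by 10: 126 − 12 = 114; dropped labels = 2 × 114 = 228.
Actual frame index = 227879 − 228 = 227651.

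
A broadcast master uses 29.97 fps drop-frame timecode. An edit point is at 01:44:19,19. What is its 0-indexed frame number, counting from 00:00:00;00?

Complete 10-minute blocks: 10, each 17982 frames → 179820.
Remaining 4 whole minutes in the current block: 1800 + 3 × 1798 = 7194 frames.
Within the current minute: 19 × 30 + 19 − 2 = 587 (labels ;00/;01 skipped at this minute). Total = 179820 + 7194 + 587 = 187601.

187601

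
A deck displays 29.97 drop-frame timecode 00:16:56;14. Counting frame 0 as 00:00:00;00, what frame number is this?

30464

As if non-drop at 30 labels/s: (0 × 3600 + 16 × 60 + 56) × 30 + 14 = 30494.
Minute boundaries passed: 16; those not divisible by 10: 16 − 1 = 15; dropped labels = 2 × 15 = 30.
Actual frame index = 30494 − 30 = 30464.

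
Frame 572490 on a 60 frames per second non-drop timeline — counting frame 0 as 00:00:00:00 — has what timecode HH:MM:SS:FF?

02:39:01:30

572490 ÷ 60 = 9541 full seconds, remainder 30 frames.
9541 s = 2 h 39 min 1 s.
Timecode: 02:39:01:30.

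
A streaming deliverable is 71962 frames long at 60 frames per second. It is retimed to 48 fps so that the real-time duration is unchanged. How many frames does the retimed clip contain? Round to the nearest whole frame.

57570 frames

Frames at target rate = 71962 × (48) / (60) = 287848/5 ≈ 57569.600.
Nearest whole frame: 57570.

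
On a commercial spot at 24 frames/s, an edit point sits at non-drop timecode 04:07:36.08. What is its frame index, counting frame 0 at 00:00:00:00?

356552

Total seconds to the label: (4 × 3600 + 7 × 60 + 36) = 14856.
Frame index = 14856 × 24 + 8 = 356552.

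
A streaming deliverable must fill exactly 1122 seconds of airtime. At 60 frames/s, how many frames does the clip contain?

67320 frames

Frames = 1122 × 60 = 67320.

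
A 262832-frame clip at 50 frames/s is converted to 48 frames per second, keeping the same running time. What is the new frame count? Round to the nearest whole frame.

Frames at target rate = 262832 × (48) / (50) = 6307968/25 ≈ 252318.720.
Nearest whole frame: 252319.

252319 frames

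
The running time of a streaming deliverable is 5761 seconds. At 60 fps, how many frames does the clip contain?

Frames = 5761 × 60 = 345660.

345660 frames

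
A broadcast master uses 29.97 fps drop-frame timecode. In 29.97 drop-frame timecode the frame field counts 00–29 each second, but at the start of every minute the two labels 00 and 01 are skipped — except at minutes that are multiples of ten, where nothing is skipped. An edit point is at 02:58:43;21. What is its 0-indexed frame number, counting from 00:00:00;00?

321389

Complete 10-minute blocks: 17, each 17982 frames → 305694.
Remaining 8 whole minutes in the current block: 1800 + 7 × 1798 = 14386 frames.
Within the current minute: 43 × 30 + 21 − 2 = 1309 (labels ;00/;01 skipped at this minute). Total = 305694 + 14386 + 1309 = 321389.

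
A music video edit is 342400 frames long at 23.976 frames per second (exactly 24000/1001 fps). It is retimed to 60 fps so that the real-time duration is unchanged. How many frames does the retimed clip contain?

856856 frames

Target frames = source frames × (target rate / source rate) = 342400 × (60)/(24000/1001) = 342400 × 1001/400 = 856856.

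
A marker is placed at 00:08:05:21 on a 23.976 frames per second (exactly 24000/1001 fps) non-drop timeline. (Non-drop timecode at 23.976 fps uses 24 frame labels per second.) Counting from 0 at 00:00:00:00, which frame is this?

frame 11661

Total seconds to the label: (0 × 3600 + 8 × 60 + 5) = 485.
Frame index = 485 × 24 + 21 = 11661.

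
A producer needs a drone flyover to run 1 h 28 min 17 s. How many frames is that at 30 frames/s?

158910 frames

1 h 28 min 17 s = 5297 s.
Frames = 5297 × 30 = 158910.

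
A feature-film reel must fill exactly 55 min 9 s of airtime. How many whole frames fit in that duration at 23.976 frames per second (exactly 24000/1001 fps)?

79336 frames

55 min 9 s = 3309 s.
Frames = 3309 × 24000/1001 = 79416000/1001 ≈ 79336.6633.
Complete frames: 79336.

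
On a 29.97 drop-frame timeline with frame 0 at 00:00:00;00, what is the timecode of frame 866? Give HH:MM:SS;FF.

Ten DF minutes hold 17982 frames, so frame 866 lies in block 0 (frames 0–17981) with 866 frames into that block.
The block's first minute is 1800 frames and the rest 1798 each; 866 frames reaches minute 0, so 0 × 18 + 0 × 2 = 0 labels have been skipped so far.
Adding those back, label number 866 + 0 = 866 at 30 labels/s is 28 s + 26 f = 0 h 0 min 28 s frame 26, i.e. 00:00:28;26.

00:00:28;26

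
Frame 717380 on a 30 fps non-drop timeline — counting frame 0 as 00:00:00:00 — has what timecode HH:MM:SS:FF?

06:38:32:20

717380 ÷ 30 = 23912 full seconds, remainder 20 frames.
23912 s = 6 h 38 min 32 s.
Timecode: 06:38:32:20.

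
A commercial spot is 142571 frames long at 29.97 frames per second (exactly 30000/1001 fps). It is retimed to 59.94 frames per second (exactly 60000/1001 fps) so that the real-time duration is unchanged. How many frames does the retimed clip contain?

285142 frames

Frames at target rate = 142571 × (60000/1001) / (30000/1001) = 285142.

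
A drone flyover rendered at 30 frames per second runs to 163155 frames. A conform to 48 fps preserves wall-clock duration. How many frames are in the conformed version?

261048 frames

Target frames = source frames × (target rate / source rate) = 163155 × (48)/(30) = 163155 × 8/5 = 261048.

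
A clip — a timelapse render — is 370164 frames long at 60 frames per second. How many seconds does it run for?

Running time = 370164 / (60) = 6169.4 s.

6169.4 seconds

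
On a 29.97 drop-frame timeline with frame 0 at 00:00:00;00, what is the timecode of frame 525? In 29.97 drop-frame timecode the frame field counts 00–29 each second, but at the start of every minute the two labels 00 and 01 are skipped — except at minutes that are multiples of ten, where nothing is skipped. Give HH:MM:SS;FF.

00:00:17;15

Ten DF minutes hold 17982 frames, so frame 525 lies in block 0 (frames 0–17981) with 525 frames into that block.
The block's first minute is 1800 frames and the rest 1798 each; 525 frames reaches minute 0, so 0 × 18 + 0 × 2 = 0 labels have been skipped so far.
Adding those back, label number 525 + 0 = 525 at 30 labels/s is 17 s + 15 f = 0 h 0 min 17 s frame 15, i.e. 00:00:17;15.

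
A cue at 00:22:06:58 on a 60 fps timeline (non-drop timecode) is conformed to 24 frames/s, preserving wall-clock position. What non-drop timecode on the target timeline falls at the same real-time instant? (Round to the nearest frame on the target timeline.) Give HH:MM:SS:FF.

00:22:06:23

Source frame index: (0×3600 + 22×60 + 6) × 60 + 58 = 79618.
Real time: 79618 / (60) = 39809/30 s.
Target frame: (39809/30) × (24) = 159236/5 ≈ 31847.200 → 31847.
At 24 labels/s: frame 31847 → 00:22:06:23.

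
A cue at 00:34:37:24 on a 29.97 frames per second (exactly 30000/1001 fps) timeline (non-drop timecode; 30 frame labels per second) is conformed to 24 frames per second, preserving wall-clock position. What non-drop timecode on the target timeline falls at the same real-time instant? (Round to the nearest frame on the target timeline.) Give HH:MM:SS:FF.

00:34:39:21

Source frame index: (0×3600 + 34×60 + 37) × 30 + 24 = 62334.
Real time: 62334 / (30000/1001) = 10399389/5000 s.
Target frame: (10399389/5000) × (24) = 31198167/625 ≈ 49917.067 → 49917.
At 24 labels/s: frame 49917 → 00:34:39:21.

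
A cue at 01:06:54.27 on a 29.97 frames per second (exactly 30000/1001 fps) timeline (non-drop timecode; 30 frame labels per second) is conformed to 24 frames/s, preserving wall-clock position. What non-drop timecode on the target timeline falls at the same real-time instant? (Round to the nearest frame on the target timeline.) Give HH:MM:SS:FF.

01:06:58:22

Source frame index: (1×3600 + 6×60 + 54) × 30 + 27 = 120447.
Real time: 120447 / (30000/1001) = 40189149/10000 s.
Target frame: (40189149/10000) × (24) = 120567447/1250 ≈ 96453.958 → 96454.
At 24 labels/s: frame 96454 → 01:06:58:22.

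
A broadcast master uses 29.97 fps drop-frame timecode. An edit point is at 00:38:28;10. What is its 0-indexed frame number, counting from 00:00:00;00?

As if non-drop at 30 labels/s: (0 × 3600 + 38 × 60 + 28) × 30 + 10 = 69250.
Minute boundaries passed: 38; those not divisible by 10: 38 − 3 = 35; dropped labels = 2 × 35 = 70.
Actual frame index = 69250 − 70 = 69180.

69180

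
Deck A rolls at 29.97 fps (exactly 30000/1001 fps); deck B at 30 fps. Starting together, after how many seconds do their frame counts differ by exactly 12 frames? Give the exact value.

The gap grows by |30 − 30000/1001| = 30/1001 frames per second.
Time for a 12-frame gap: 12 ÷ (30/1001) = 400.4 s.

400.4 seconds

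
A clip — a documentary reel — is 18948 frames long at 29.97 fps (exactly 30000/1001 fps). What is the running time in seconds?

632.2316 seconds

Running time = 18948 / (30000/1001) = 632.2316 s.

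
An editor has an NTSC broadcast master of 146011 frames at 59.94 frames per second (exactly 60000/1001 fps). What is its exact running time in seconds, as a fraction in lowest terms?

Running time = 146011 ÷ (60000/1001) = 146011 × 1001/60000 = 146157011/60000 s.

146157011/60000 seconds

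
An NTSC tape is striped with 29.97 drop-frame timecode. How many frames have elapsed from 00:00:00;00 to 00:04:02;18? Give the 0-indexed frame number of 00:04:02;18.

Complete 10-minute blocks: 0, each 17982 frames → 0.
Remaining 4 whole minutes in the current block: 1800 + 3 × 1798 = 7194 frames.
Within the current minute: 2 × 30 + 18 − 2 = 76 (labels ;00/;01 skipped at this minute). Total = 0 + 7194 + 76 = 7270.

7270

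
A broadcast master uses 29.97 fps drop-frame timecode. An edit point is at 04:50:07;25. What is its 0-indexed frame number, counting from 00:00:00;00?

521713

As if non-drop at 30 labels/s: (4 × 3600 + 50 × 60 + 7) × 30 + 25 = 522235.
Minute boundaries passed: 290; those not divisible by 10: 290 − 29 = 261; dropped labels = 2 × 261 = 522.
Actual frame index = 522235 − 522 = 521713.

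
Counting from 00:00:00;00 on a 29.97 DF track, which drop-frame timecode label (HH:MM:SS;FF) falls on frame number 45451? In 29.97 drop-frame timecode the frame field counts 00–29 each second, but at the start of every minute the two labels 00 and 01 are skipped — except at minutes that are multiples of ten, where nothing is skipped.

Each 10-minute DF block holds 10 × 60 × 30 − 9 × 2 = 17982 frames. 45451 ÷ 17982 → 2 full blocks, remainder 9487.
Within the partial block the first minute is 1800 frames and each further minute 1798, so 5 further minute boundaries passed. Total skipped labels = 18 × 2 + 2 × 5 = 46.
Non-drop label index = 45451 + 46 = 45497; at 30 labels/s that is 00:25:16:17, i.e. DF 00:25:16;17.

00:25:16;17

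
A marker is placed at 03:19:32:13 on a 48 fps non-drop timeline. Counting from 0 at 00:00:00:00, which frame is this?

frame 574669

Total seconds to the label: (3 × 3600 + 19 × 60 + 32) = 11972.
Frame index = 11972 × 48 + 13 = 574669.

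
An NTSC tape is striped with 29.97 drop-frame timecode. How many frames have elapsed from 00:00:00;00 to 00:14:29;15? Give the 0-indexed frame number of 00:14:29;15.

26059

As if non-drop at 30 labels/s: (0 × 3600 + 14 × 60 + 29) × 30 + 15 = 26085.
Minute boundaries passed: 14; those not divisible by 10: 14 − 1 = 13; dropped labels = 2 × 13 = 26.
Actual frame index = 26085 − 26 = 26059.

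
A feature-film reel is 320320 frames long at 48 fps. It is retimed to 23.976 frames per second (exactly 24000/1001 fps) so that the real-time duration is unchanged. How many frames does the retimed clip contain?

160000 frames

Target frames = source frames × (target rate / source rate) = 320320 × (24000/1001)/(48) = 320320 × 500/1001 = 160000.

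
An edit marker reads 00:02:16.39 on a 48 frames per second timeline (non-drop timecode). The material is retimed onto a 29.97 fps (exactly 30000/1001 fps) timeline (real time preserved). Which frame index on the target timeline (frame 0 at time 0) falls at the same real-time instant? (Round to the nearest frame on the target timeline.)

Source frame index: (0×3600 + 2×60 + 16) × 48 + 39 = 6567.
Real time: 6567 / (48) = 2189/16 s.
Target frame: (2189/16) × (30000/1001) = 373125/91 ≈ 4100.275 → 4100.

frame 4100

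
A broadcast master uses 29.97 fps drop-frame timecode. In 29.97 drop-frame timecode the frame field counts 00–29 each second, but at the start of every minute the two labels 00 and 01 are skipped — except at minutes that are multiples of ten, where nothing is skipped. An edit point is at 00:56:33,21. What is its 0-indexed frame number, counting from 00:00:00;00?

101709

Complete 10-minute blocks: 5, each 17982 frames → 89910.
Remaining 6 whole minutes in the current block: 1800 + 5 × 1798 = 10790 frames.
Within the current minute: 33 × 30 + 21 − 2 = 1009 (labels ;00/;01 skipped at this minute). Total = 89910 + 10790 + 1009 = 101709.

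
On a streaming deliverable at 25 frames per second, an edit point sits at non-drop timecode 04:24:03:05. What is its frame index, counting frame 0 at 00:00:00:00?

Total seconds to the label: (4 × 3600 + 24 × 60 + 3) = 15843.
Frame index = 15843 × 25 + 5 = 396080.

396080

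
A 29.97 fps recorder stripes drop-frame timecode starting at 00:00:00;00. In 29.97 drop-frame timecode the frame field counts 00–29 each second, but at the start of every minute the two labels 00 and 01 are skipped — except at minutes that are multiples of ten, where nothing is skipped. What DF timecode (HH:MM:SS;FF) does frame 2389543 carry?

Ten DF minutes hold 17982 frames, so frame 2389543 lies in block 132 (frames 2373624–2391605) with 15919 frames into that block.
The block's first minute is 1800 frames and the rest 1798 each; 15919 frames reaches minute 8, so 132 × 18 + 8 × 2 = 2392 labels have been skipped so far.
Adding those back, label number 2389543 + 2392 = 2391935 at 30 labels/s is 79731 s + 5 f = 22 h 8 min 51 s frame 5, i.e. 22:08:51;05.

22:08:51;05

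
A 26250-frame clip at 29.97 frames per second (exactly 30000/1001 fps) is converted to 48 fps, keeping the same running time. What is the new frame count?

Target frames = source frames × (target rate / source rate) = 26250 × (48)/(30000/1001) = 26250 × 1001/625 = 42042.

42042 frames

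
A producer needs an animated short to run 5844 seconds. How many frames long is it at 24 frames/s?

140256 frames

Frames = 5844 × 24 = 140256.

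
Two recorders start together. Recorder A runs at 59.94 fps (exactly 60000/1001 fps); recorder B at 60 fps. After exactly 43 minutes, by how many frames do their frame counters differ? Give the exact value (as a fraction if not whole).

43 min = 2580 s.
A emits 60000/1001 × 2580 = 154800000/1001 frames; B emits 60 × 2580 = 154800.
Difference = 154800/1001 frames (≈ 154.6454); B is ahead of A.

154800/1001 frames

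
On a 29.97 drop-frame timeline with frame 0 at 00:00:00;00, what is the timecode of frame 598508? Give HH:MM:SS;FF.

05:32:50;06

Each 10-minute DF block holds 10 × 60 × 30 − 9 × 2 = 17982 frames. 598508 ÷ 17982 → 33 full blocks, remainder 5102.
Within the partial block the first minute is 1800 frames and each further minute 1798, so 2 further minute boundaries passed. Total skipped labels = 18 × 33 + 2 × 2 = 598.
Non-drop label index = 598508 + 598 = 599106; at 30 labels/s that is 05:32:50:06, i.e. DF 05:32:50;06.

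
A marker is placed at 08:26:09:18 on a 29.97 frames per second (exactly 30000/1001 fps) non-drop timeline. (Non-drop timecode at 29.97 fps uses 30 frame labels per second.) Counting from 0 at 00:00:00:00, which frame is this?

Total seconds to the label: (8 × 3600 + 26 × 60 + 9) = 30369.
Frame index = 30369 × 30 + 18 = 911088.

frame 911088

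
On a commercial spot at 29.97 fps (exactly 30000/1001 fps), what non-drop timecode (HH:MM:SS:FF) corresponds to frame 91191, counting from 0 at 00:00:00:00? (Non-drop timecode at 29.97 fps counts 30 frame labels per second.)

00:50:39:21

91191 ÷ 30 = 3039 full seconds, remainder 21 frames.
3039 s = 0 h 50 min 39 s.
Timecode: 00:50:39:21.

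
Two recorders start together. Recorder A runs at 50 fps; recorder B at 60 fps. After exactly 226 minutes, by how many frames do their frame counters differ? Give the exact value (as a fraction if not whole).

135600 frames

226 min = 13560 s.
A emits 50 × 13560 = 678000 frames; B emits 60 × 13560 = 813600.
Difference = 135600 frames; B is ahead of A.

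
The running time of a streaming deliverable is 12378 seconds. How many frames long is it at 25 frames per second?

Frames = 12378 × 25 = 309450.

309450 frames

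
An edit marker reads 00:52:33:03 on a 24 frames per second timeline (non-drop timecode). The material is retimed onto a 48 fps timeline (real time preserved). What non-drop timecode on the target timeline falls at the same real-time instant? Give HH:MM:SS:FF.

00:52:33:06

Source frame index: (0×3600 + 52×60 + 33) × 24 + 3 = 75675.
Real time: 75675 / (24) = 25225/8 s.
Target frame: (25225/8) × (48) = 151350.
At 48 labels/s: frame 151350 → 00:52:33:06.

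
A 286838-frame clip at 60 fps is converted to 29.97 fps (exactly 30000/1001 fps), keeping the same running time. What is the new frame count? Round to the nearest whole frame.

Frames at target rate = 286838 × (30000/1001) / (60) = 143419000/1001 ≈ 143275.724.
Nearest whole frame: 143276.

143276 frames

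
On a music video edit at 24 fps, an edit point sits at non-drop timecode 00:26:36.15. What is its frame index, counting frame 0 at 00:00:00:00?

frame 38319

Total seconds to the label: (0 × 3600 + 26 × 60 + 36) = 1596.
Frame index = 1596 × 24 + 15 = 38319.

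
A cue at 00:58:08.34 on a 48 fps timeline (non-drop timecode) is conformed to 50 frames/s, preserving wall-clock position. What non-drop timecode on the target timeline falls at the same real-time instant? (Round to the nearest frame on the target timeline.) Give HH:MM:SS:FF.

00:58:08:35

Source frame index: (0×3600 + 58×60 + 8) × 48 + 34 = 167458.
Real time: 167458 / (48) = 83729/24 s.
Target frame: (83729/24) × (50) = 2093225/12 ≈ 174435.417 → 174435.
At 50 labels/s: frame 174435 → 00:58:08:35.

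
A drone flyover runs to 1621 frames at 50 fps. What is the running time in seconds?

32.42 seconds

Running time = 1621 / (50) = 32.42 s.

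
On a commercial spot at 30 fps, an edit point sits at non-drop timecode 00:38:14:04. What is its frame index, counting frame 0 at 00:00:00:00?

frame 68824

Total seconds to the label: (0 × 3600 + 38 × 60 + 14) = 2294.
Frame index = 2294 × 30 + 4 = 68824.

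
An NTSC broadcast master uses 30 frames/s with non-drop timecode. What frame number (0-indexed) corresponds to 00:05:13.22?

frame 9412

Total seconds to the label: (0 × 3600 + 5 × 60 + 13) = 313.
Frame index = 313 × 30 + 22 = 9412.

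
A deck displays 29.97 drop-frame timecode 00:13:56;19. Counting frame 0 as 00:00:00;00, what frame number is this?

As if non-drop at 30 labels/s: (0 × 3600 + 13 × 60 + 56) × 30 + 19 = 25099.
Minute boundaries passed: 13; those not divisible by 10: 13 − 1 = 12; dropped labels = 2 × 12 = 24.
Actual frame index = 25099 − 24 = 25075.

25075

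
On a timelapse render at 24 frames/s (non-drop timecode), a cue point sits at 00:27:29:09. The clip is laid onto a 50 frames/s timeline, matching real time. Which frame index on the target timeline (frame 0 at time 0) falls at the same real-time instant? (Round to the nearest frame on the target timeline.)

Source frame index: (0×3600 + 27×60 + 29) × 24 + 9 = 39585.
Real time: 39585 / (24) = 13195/8 s.
Target frame: (13195/8) × (50) = 329875/4 ≈ 82468.750 → 82469.

frame 82469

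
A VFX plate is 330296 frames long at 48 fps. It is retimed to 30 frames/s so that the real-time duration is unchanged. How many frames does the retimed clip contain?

206435 frames

Target frames = source frames × (target rate / source rate) = 330296 × (30)/(48) = 330296 × 5/8 = 206435.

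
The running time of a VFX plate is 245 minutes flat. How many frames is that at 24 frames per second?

245 min = 14700 s.
Frames = 14700 × 24 = 352800.

352800 frames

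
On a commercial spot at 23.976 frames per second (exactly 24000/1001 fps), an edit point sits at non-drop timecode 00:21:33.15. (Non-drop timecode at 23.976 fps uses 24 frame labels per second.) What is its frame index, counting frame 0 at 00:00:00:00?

frame 31047

Total seconds to the label: (0 × 3600 + 21 × 60 + 33) = 1293.
Frame index = 1293 × 24 + 15 = 31047.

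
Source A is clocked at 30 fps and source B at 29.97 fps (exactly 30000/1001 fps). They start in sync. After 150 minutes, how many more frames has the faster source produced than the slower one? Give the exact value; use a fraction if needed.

150 min = 9000 s.
A emits 30 × 9000 = 270000 frames; B emits 30000/1001 × 9000 = 270000000/1001.
Difference = 270000/1001 frames (≈ 269.7303); B is behind A.

270000/1001 frames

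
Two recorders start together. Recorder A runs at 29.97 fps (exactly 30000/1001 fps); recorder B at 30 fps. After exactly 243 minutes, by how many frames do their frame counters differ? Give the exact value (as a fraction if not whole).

243 min = 14580 s.
A emits 30000/1001 × 14580 = 437400000/1001 frames; B emits 30 × 14580 = 437400.
Difference = 437400/1001 frames (≈ 436.9630); B is ahead of A.

437400/1001 frames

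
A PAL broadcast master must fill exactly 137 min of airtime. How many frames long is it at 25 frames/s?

205500 frames

137 min = 8220 s.
Frames = 8220 × 25 = 205500.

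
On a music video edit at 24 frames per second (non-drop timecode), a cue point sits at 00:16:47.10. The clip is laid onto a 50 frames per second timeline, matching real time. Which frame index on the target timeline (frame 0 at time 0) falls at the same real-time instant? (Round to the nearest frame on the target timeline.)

Source frame index: (0×3600 + 16×60 + 47) × 24 + 10 = 24178.
Real time: 24178 / (24) = 12089/12 s.
Target frame: (12089/12) × (50) = 302225/6 ≈ 50370.833 → 50371.

frame 50371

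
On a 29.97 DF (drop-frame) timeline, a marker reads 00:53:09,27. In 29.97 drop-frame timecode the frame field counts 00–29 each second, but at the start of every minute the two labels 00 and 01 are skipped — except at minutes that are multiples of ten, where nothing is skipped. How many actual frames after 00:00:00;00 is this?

95601

Complete 10-minute blocks: 5, each 17982 frames → 89910.
Remaining 3 whole minutes in the current block: 1800 + 2 × 1798 = 5396 frames.
Within the current minute: 9 × 30 + 27 − 2 = 295 (labels ;00/;01 skipped at this minute). Total = 89910 + 5396 + 295 = 95601.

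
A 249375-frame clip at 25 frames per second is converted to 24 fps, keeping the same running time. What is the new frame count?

Target frames = source frames × (target rate / source rate) = 249375 × (24)/(25) = 249375 × 24/25 = 239400.

239400 frames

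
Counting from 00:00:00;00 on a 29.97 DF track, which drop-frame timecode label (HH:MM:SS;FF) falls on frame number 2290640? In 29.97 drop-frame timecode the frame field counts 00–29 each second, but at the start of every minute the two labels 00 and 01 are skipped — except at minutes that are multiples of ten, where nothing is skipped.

Each 10-minute DF block holds 10 × 60 × 30 − 9 × 2 = 17982 frames. 2290640 ÷ 17982 → 127 full blocks, remainder 6926.
Within the partial block the first minute is 1800 frames and each further minute 1798, so 3 further minute boundaries passed. Total skipped labels = 18 × 127 + 2 × 3 = 2292.
Non-drop label index = 2290640 + 2292 = 2292932; at 30 labels/s that is 21:13:51:02, i.e. DF 21:13:51;02.

21:13:51;02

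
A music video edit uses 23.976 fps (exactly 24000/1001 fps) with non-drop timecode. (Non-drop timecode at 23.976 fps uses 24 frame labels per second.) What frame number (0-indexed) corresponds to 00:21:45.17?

frame 31337

Total seconds to the label: (0 × 3600 + 21 × 60 + 45) = 1305.
Frame index = 1305 × 24 + 17 = 31337.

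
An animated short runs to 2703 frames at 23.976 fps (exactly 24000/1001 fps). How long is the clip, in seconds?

Running time = 2703 / (24000/1001) = 112.737625 s.

112.737625 seconds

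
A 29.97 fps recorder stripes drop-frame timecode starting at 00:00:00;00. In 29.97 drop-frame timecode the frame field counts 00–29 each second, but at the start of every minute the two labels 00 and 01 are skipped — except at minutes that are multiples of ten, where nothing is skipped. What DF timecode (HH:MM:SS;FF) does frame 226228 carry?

02:05:48;14

Ten DF minutes hold 17982 frames, so frame 226228 lies in block 12 (frames 215784–233765) with 10444 frames into that block.
The block's first minute is 1800 frames and the rest 1798 each; 10444 frames reaches minute 5, so 12 × 18 + 5 × 2 = 226 labels have been skipped so far.
Adding those back, label number 226228 + 226 = 226454 at 30 labels/s is 7548 s + 14 f = 2 h 5 min 48 s frame 14, i.e. 02:05:48;14.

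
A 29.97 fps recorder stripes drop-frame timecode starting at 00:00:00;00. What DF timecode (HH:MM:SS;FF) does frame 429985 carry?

Each 10-minute DF block holds 10 × 60 × 30 − 9 × 2 = 17982 frames. 429985 ÷ 17982 → 23 full blocks, remainder 16399.
Within the partial block the first minute is 1800 frames and each further minute 1798, so 9 further minute boundaries passed. Total skipped labels = 18 × 23 + 2 × 9 = 432.
Non-drop label index = 429985 + 432 = 430417; at 30 labels/s that is 03:59:07:07, i.e. DF 03:59:07;07.

03:59:07;07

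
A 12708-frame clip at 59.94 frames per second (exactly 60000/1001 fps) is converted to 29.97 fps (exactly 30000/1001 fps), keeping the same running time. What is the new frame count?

6354 frames

Target frames = source frames × (target rate / source rate) = 12708 × (30000/1001)/(60000/1001) = 12708 × 1/2 = 6354.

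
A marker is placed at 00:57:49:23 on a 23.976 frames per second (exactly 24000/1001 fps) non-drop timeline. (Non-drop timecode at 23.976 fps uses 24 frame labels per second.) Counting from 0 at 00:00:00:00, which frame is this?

Total seconds to the label: (0 × 3600 + 57 × 60 + 49) = 3469.
Frame index = 3469 × 24 + 23 = 83279.

83279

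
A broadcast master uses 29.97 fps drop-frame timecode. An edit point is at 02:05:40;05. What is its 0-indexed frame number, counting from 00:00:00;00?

225979

As if non-drop at 30 labels/s: (2 × 3600 + 5 × 60 + 40) × 30 + 5 = 226205.
Minute boundaries passed: 125; those not divisible by 10: 125 − 12 = 113; dropped labels = 2 × 113 = 226.
Actual frame index = 226205 − 226 = 225979.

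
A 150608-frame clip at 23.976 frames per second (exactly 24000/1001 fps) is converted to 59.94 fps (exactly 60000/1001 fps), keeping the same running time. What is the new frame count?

376520 frames

Target frames = source frames × (target rate / source rate) = 150608 × (60000/1001)/(24000/1001) = 150608 × 5/2 = 376520.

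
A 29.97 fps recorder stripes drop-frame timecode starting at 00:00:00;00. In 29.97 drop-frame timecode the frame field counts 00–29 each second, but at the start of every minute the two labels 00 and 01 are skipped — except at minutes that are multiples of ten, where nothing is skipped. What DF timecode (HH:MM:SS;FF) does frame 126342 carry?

Each 10-minute DF block holds 10 × 60 × 30 − 9 × 2 = 17982 frames. 126342 ÷ 17982 → 7 full blocks, remainder 468.
Within the partial block the first minute is 1800 frames and each further minute 1798, so 0 further minute boundaries passed. Total skipped labels = 18 × 7 + 2 × 0 = 126.
Non-drop label index = 126342 + 126 = 126468; at 30 labels/s that is 01:10:15:18, i.e. DF 01:10:15;18.

01:10:15;18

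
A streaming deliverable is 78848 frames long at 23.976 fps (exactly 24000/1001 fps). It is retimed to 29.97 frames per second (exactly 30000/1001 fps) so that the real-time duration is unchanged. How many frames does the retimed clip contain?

98560 frames

Target frames = source frames × (target rate / source rate) = 78848 × (30000/1001)/(24000/1001) = 78848 × 5/4 = 98560.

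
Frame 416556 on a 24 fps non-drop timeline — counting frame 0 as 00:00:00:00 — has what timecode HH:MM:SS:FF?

04:49:16:12

416556 ÷ 24 = 17356 full seconds, remainder 12 frames.
17356 s = 4 h 49 min 16 s.
Timecode: 04:49:16:12.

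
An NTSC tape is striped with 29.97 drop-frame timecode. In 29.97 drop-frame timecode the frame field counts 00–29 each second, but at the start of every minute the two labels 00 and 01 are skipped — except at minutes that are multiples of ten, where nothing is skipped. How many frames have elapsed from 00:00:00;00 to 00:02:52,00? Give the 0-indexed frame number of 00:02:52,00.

5156

Complete 10-minute blocks: 0, each 17982 frames → 0.
Remaining 2 whole minutes in the current block: 1800 + 1 × 1798 = 3598 frames.
Within the current minute: 52 × 30 + 0 − 2 = 1558 (labels ;00/;01 skipped at this minute). Total = 0 + 3598 + 1558 = 5156.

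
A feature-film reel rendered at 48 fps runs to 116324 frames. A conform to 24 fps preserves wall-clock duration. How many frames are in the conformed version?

Frames at target rate = 116324 × (24) / (48) = 58162.

58162 frames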